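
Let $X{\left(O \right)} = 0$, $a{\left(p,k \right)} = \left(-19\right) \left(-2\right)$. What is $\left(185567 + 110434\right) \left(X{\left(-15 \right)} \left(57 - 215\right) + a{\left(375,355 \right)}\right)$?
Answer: $11248038$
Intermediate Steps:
$a{\left(p,k \right)} = 38$
$\left(185567 + 110434\right) \left(X{\left(-15 \right)} \left(57 - 215\right) + a{\left(375,355 \right)}\right) = \left(185567 + 110434\right) \left(0 \left(57 - 215\right) + 38\right) = 296001 \left(0 \left(-158\right) + 38\right) = 296001 \left(0 + 38\right) = 296001 \cdot 38 = 11248038$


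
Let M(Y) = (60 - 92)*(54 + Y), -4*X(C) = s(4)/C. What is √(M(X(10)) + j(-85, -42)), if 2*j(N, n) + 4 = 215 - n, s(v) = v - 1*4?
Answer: I*√6406/2 ≈ 40.019*I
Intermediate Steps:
s(v) = -4 + v (s(v) = v - 4 = -4 + v)
X(C) = 0 (X(C) = -(-4 + 4)/(4*C) = -0/C = -¼*0 = 0)
M(Y) = -1728 - 32*Y (M(Y) = -32*(54 + Y) = -1728 - 32*Y)
j(N, n) = 211/2 - n/2 (j(N, n) = -2 + (215 - n)/2 = -2 + (215/2 - n/2) = 211/2 - n/2)
√(M(X(10)) + j(-85, -42)) = √((-1728 - 32*0) + (211/2 - ½*(-42))) = √((-1728 + 0) + (211/2 + 21)) = √(-1728 + 253/2) = √(-3203/2) = I*√6406/2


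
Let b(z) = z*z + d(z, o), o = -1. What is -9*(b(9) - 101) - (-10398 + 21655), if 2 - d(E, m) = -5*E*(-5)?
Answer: -9070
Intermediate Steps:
d(E, m) = 2 - 25*E (d(E, m) = 2 - (-5*E)*(-5) = 2 - 25*E)
b(z) = 2 + z**2 - 25*z (b(z) = z*z + (2 - 25*z) = z**2 + (2 - 25*z) = 2 + z**2 - 25*z)
-9*(b(9) - 101) - (-10398 + 21655) = -9*((2 + 9**2 - 25*9) - 101) - (-10398 + 21655) = -9*((2 + 81 - 225) - 101) - 1*11257 = -9*(-142 - 101) - 11257 = -9*(-243) - 11257 = 2187 - 11257 = -9070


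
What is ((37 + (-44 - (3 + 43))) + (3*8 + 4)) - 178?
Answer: -203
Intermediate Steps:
((37 + (-44 - (3 + 43))) + (3*8 + 4)) - 178 = ((37 + (-44 - 1*46)) + (24 + 4)) - 178 = ((37 + (-44 - 46)) + 28) - 178 = ((37 - 90) + 28) - 178 = (-53 + 28) - 178 = -25 - 178 = -203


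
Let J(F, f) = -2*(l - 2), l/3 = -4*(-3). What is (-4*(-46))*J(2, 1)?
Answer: -12512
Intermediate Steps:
l = 36 (l = 3*(-4*(-3)) = 3*12 = 36)
J(F, f) = -68 (J(F, f) = -2*(36 - 2) = -2*34 = -68)
(-4*(-46))*J(2, 1) = -4*(-46)*(-68) = 184*(-68) = -12512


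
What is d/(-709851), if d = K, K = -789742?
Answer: 789742/709851 ≈ 1.1125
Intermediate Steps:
d = -789742
d/(-709851) = -789742/(-709851) = -789742*(-1/709851) = 789742/709851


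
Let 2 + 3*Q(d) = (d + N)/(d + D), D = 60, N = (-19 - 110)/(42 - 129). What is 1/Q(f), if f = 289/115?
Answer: -625443/403636 ≈ -1.5495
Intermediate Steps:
N = 43/29 (N = -129/(-87) = -129*(-1/87) = 43/29 ≈ 1.4828)
f = 289/115 (f = 289*(1/115) = 289/115 ≈ 2.5130)
Q(d) = -⅔ + (43/29 + d)/(3*(60 + d)) (Q(d) = -⅔ + ((d + 43/29)/(d + 60))/3 = -⅔ + ((43/29 + d)/(60 + d))/3 = -⅔ + (43/29 + d)/(3*(60 + d)))
1/Q(f) = 1/((-3437 - 29*289/115)/(87*(60 + 289/115))) = 1/((-3437 - 8381/115)/(87*(7189/115))) = 1/((1/87)*(115/7189)*(-403636/115)) = 1/(-403636/625443) = -625443/403636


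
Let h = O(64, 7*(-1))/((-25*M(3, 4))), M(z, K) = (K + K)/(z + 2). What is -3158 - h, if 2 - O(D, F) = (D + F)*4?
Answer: -63273/20 ≈ -3163.6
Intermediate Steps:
M(z, K) = 2*K/(2 + z) (M(z, K) = (2*K)/(2 + z) = 2*K/(2 + z))
O(D, F) = 2 - 4*D - 4*F (O(D, F) = 2 - (D + F)*4 = 2 - (4*D + 4*F) = 2 + (-4*D - 4*F) = 2 - 4*D - 4*F)
h = 113/20 (h = (2 - 4*64 - 28*(-1))/((-50*4/(2 + 3))) = (2 - 256 - 4*(-7))/((-50*4/5)) = (2 - 256 + 28)/((-50*4/5)) = -226/((-25*8/5)) = -226/(-40) = -226*(-1/40) = 113/20 ≈ 5.6500)
-3158 - h = -3158 - 1*113/20 = -3158 - 113/20 = -63273/20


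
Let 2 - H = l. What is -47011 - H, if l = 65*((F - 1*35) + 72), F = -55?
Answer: -48183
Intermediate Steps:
l = -1170 (l = 65*((-55 - 1*35) + 72) = 65*((-55 - 35) + 72) = 65*(-90 + 72) = 65*(-18) = -1170)
H = 1172 (H = 2 - 1*(-1170) = 2 + 1170 = 1172)
-47011 - H = -47011 - 1*1172 = -47011 - 1172 = -48183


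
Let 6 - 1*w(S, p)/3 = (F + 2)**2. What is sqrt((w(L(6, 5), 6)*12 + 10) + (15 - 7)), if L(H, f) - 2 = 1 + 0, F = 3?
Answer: 3*I*sqrt(74) ≈ 25.807*I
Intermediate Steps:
L(H, f) = 3 (L(H, f) = 2 + (1 + 0) = 2 + 1 = 3)
w(S, p) = -57 (w(S, p) = 18 - 3*(3 + 2)**2 = 18 - 3*5**2 = 18 - 3*25 = 18 - 75 = -57)
sqrt((w(L(6, 5), 6)*12 + 10) + (15 - 7)) = sqrt((-57*12 + 10) + (15 - 7)) = sqrt((-684 + 10) + 8) = sqrt(-674 + 8) = sqrt(-666) = 3*I*sqrt(74)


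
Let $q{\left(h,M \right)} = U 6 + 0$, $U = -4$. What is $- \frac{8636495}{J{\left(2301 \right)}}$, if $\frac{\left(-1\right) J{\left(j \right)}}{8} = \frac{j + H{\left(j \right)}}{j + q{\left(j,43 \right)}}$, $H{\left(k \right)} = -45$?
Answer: $\frac{6555099705}{6016} \approx 1.0896 \cdot 10^{6}$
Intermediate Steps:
$q{\left(h,M \right)} = -24$ ($q{\left(h,M \right)} = \left(-4\right) 6 + 0 = -24 + 0 = -24$)
$J{\left(j \right)} = - \frac{8 \left(-45 + j\right)}{-24 + j}$ ($J{\left(j \right)} = - 8 \frac{j - 45}{j - 24} = - 8 \frac{-45 + j}{-24 + j} = - \frac{8 \left(-45 + j\right)}{-24 + j}$)
$- \frac{8636495}{J{\left(2301 \right)}} = - \frac{8636495}{8 \frac{1}{-24 + 2301} \left(45 - 2301\right)} = - \frac{8636495}{8 \cdot \frac{1}{2277} \left(45 - 2301\right)} = - \frac{8636495}{8 \cdot \frac{1}{2277} \left(-2256\right)} = - \frac{8636495}{- \frac{6016}{759}} = \left(-8636495\right) \left(- \frac{759}{6016}\right) = \frac{6555099705}{6016}$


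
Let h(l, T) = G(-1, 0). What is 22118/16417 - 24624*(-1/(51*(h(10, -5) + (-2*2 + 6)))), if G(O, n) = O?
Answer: 135126742/279089 ≈ 484.17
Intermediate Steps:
h(l, T) = -1
22118/16417 - 24624*(-1/(51*(h(10, -5) + (-2*2 + 6)))) = 22118/16417 - 24624*(-1/(51*(-1 + (-2*2 + 6)))) = 22118*(1/16417) - 24624*(-1/(51*(-1 + (-4 + 6)))) = 22118/16417 - 24624*(-1/(51*(-1 + 2))) = 22118/16417 - 24624/((-51*1)) = 22118/16417 - 24624/(-51) = 22118/16417 - 24624*(-1/51) = 22118/16417 + 8208/17 = 135126742/279089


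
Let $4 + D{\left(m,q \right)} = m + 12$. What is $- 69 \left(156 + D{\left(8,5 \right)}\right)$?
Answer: $-11868$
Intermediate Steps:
$D{\left(m,q \right)} = 8 + m$ ($D{\left(m,q \right)} = -4 + \left(m + 12\right) = -4 + \left(12 + m\right) = 8 + m$)
$- 69 \left(156 + D{\left(8,5 \right)}\right) = - 69 \left(156 + \left(8 + 8\right)\right) = - 69 \left(156 + 16\right) = \left(-69\right) 172 = -11868$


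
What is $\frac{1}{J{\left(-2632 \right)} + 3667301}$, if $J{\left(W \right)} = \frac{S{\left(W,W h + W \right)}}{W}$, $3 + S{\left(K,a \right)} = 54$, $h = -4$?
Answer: $\frac{2632}{9652336181} \approx 2.7268 \cdot 10^{-7}$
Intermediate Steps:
$S{\left(K,a \right)} = 51$ ($S{\left(K,a \right)} = -3 + 54 = 51$)
$J{\left(W \right)} = \frac{51}{W}$
$\frac{1}{J{\left(-2632 \right)} + 3667301} = \frac{1}{\frac{51}{-2632} + 3667301} = \frac{1}{51 \left(- \frac{1}{2632}\right) + 3667301} = \frac{1}{- \frac{51}{2632} + 3667301} = \frac{1}{\frac{9652336181}{2632}} = \frac{2632}{9652336181}$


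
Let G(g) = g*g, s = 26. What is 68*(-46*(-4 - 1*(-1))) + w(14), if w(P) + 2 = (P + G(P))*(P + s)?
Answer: 17782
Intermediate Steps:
G(g) = g²
w(P) = -2 + (26 + P)*(P + P²) (w(P) = -2 + (P + P²)*(P + 26) = -2 + (P + P²)*(26 + P) = -2 + (26 + P)*(P + P²))
68*(-46*(-4 - 1*(-1))) + w(14) = 68*(-46*(-4 - 1*(-1))) + (-2 + 14³ + 26*14 + 27*14²) = 68*(-46*(-4 + 1)) + (-2 + 2744 + 364 + 27*196) = 68*(-46*(-3)) + (-2 + 2744 + 364 + 5292) = 68*138 + 8398 = 9384 + 8398 = 17782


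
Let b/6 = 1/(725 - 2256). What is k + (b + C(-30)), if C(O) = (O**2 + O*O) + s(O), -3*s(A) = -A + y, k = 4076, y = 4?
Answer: 26936396/4593 ≈ 5864.7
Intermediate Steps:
b = -6/1531 (b = 6/(725 - 2256) = 6/(-1531) = 6*(-1/1531) = -6/1531 ≈ -0.0039190)
s(A) = -4/3 + A/3 (s(A) = -(-A + 4)/3 = -(4 - A)/3 = -4/3 + A/3)
C(O) = -4/3 + 2*O**2 + O/3 (C(O) = (O**2 + O*O) + (-4/3 + O/3) = (O**2 + O**2) + (-4/3 + O/3) = 2*O**2 + (-4/3 + O/3) = -4/3 + 2*O**2 + O/3)
k + (b + C(-30)) = 4076 + (-6/1531 + (-4/3 + 2*(-30)**2 + (1/3)*(-30))) = 4076 + (-6/1531 + (-4/3 + 2*900 - 10)) = 4076 + (-6/1531 + (-4/3 + 1800 - 10)) = 4076 + (-6/1531 + 5366/3) = 4076 + 8215328/4593 = 26936396/4593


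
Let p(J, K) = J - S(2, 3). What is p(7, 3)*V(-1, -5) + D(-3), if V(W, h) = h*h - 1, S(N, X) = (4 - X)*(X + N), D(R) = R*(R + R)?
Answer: 66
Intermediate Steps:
D(R) = 2*R² (D(R) = R*(2*R) = 2*R²)
S(N, X) = (4 - X)*(N + X)
V(W, h) = -1 + h² (V(W, h) = h² - 1 = -1 + h²)
p(J, K) = -5 + J (p(J, K) = J - (-1*3² + 4*2 + 4*3 - 1*2*3) = J - (-1*9 + 8 + 12 - 6) = J - (-9 + 8 + 12 - 6) = J - 1*5 = J - 5 = -5 + J)
p(7, 3)*V(-1, -5) + D(-3) = (-5 + 7)*(-1 + (-5)²) + 2*(-3)² = 2*(-1 + 25) + 2*9 = 2*24 + 18 = 48 + 18 = 66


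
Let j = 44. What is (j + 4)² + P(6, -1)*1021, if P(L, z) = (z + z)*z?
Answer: 4346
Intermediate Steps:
P(L, z) = 2*z² (P(L, z) = (2*z)*z = 2*z²)
(j + 4)² + P(6, -1)*1021 = (44 + 4)² + (2*(-1)²)*1021 = 48² + (2*1)*1021 = 2304 + 2*1021 = 2304 + 2042 = 4346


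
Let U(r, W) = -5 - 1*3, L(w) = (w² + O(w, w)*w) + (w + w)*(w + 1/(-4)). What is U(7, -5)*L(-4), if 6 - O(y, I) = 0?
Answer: -208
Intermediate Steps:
O(y, I) = 6 (O(y, I) = 6 - 1*0 = 6 + 0 = 6)
L(w) = w² + 6*w + 2*w*(-¼ + w) (L(w) = (w² + 6*w) + (w + w)*(w + 1/(-4)) = (w² + 6*w) + (2*w)*(w - ¼) = (w² + 6*w) + (2*w)*(-¼ + w) = (w² + 6*w) + 2*w*(-¼ + w) = w² + 6*w + 2*w*(-¼ + w))
U(r, W) = -8 (U(r, W) = -5 - 3 = -8)
U(7, -5)*L(-4) = -4*(-4)*(11 + 6*(-4)) = -4*(-4)*(11 - 24) = -4*(-4)*(-13) = -8*26 = -208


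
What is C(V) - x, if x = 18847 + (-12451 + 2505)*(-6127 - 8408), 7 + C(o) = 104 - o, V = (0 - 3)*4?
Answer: -144583848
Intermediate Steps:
V = -12 (V = -3*4 = -12)
C(o) = 97 - o (C(o) = -7 + (104 - o) = 97 - o)
x = 144583957 (x = 18847 - 9946*(-14535) = 18847 + 144565110 = 144583957)
C(V) - x = (97 - 1*(-12)) - 1*144583957 = (97 + 12) - 144583957 = 109 - 144583957 = -144583848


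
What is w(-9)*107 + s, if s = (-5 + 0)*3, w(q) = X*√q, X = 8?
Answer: -15 + 2568*I ≈ -15.0 + 2568.0*I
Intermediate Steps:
w(q) = 8*√q
s = -15 (s = -5*3 = -15)
w(-9)*107 + s = (8*√(-9))*107 - 15 = (8*(3*I))*107 - 15 = (24*I)*107 - 15 = 2568*I - 15 = -15 + 2568*I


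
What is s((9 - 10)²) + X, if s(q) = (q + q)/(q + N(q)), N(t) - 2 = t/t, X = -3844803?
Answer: -7689605/2 ≈ -3.8448e+6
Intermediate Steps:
N(t) = 3 (N(t) = 2 + t/t = 2 + 1 = 3)
s(q) = 2*q/(3 + q) (s(q) = (q + q)/(q + 3) = (2*q)/(3 + q) = 2*q/(3 + q))
s((9 - 10)²) + X = 2*(9 - 10)²/(3 + (9 - 10)²) - 3844803 = 2*(-1)²/(3 + (-1)²) - 3844803 = 2*1/(3 + 1) - 3844803 = 2*1/4 - 3844803 = 2*1*(¼) - 3844803 = ½ - 3844803 = -7689605/2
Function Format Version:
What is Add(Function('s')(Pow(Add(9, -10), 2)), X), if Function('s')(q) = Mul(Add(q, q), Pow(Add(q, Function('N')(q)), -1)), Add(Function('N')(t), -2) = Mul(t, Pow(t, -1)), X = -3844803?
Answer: Rational(-7689605, 2) ≈ -3.8448e+6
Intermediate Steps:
Function('N')(t) = 3 (Function('N')(t) = Add(2, Mul(t, Pow(t, -1))) = Add(2, 1) = 3)
Function('s')(q) = Mul(2, q, Pow(Add(3, q), -1)) (Function('s')(q) = Mul(Add(q, q), Pow(Add(q, 3), -1)) = Mul(Mul(2, q), Pow(Add(3, q), -1)) = Mul(2, q, Pow(Add(3, q), -1)))
Add(Function('s')(Pow(Add(9, -10), 2)), X) = Add(Mul(2, Pow(Add(9, -10), 2), Pow(Add(3, Pow(Add(9, -10), 2)), -1)), -3844803) = Add(Mul(2, Pow(-1, 2), Pow(Add(3, Pow(-1, 2)), -1)), -3844803) = Add(Mul(2, 1, Pow(Add(3, 1), -1)), -3844803) = Add(Mul(2, 1, Pow(4, -1)), -3844803) = Add(Mul(2, 1, Rational(1, 4)), -3844803) = Add(Rational(1, 2), -3844803) = Rational(-7689605, 2)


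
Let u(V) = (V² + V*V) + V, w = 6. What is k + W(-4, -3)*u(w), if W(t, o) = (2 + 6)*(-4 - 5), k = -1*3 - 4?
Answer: -5623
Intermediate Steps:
u(V) = V + 2*V² (u(V) = (V² + V²) + V = 2*V² + V = V + 2*V²)
k = -7 (k = -3 - 4 = -7)
W(t, o) = -72 (W(t, o) = 8*(-9) = -72)
k + W(-4, -3)*u(w) = -7 - 432*(1 + 2*6) = -7 - 432*(1 + 12) = -7 - 432*13 = -7 - 72*78 = -7 - 5616 = -5623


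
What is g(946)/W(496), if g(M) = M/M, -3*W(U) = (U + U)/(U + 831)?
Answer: -3981/992 ≈ -4.0131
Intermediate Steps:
W(U) = -2*U/(3*(831 + U)) (W(U) = -(U + U)/(3*(U + 831)) = -2*U/(3*(831 + U)))
g(M) = 1
g(946)/W(496) = 1/(-2*496/(2493 + 3*496)) = 1/(-2*496/(2493 + 1488)) = 1/(-2*496/3981) = 1/(-2*496*1/3981) = 1/(-992/3981) = 1*(-3981/992) = -3981/992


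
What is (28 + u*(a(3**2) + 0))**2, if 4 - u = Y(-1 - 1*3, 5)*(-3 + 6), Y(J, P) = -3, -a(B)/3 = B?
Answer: 104329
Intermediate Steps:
a(B) = -3*B
u = 13 (u = 4 - (-3)*(-3 + 6) = 4 - (-3)*3 = 4 - 1*(-9) = 4 + 9 = 13)
(28 + u*(a(3**2) + 0))**2 = (28 + 13*(-3*3**2 + 0))**2 = (28 + 13*(-3*9 + 0))**2 = (28 + 13*(-27 + 0))**2 = (28 + 13*(-27))**2 = (28 - 351)**2 = (-323)**2 = 104329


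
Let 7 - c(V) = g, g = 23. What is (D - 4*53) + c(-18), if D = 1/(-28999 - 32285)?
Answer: -13972753/61284 ≈ -228.00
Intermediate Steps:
c(V) = -16 (c(V) = 7 - 1*23 = 7 - 23 = -16)
D = -1/61284 (D = 1/(-61284) = -1/61284 ≈ -1.6317e-5)
(D - 4*53) + c(-18) = (-1/61284 - 4*53) - 16 = (-1/61284 - 212) - 16 = -12992209/61284 - 16 = -13972753/61284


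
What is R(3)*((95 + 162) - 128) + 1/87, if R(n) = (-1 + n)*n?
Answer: 67339/87 ≈ 774.01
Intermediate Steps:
R(n) = n*(-1 + n)
R(3)*((95 + 162) - 128) + 1/87 = (3*(-1 + 3))*((95 + 162) - 128) + 1/87 = (3*2)*(257 - 128) + 1/87 = 6*129 + 1/87 = 774 + 1/87 = 67339/87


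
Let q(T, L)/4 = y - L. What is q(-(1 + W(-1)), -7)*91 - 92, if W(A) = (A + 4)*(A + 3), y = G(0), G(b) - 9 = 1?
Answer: 6096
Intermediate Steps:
G(b) = 10 (G(b) = 9 + 1 = 10)
y = 10
W(A) = (3 + A)*(4 + A) (W(A) = (4 + A)*(3 + A) = (3 + A)*(4 + A))
q(T, L) = 40 - 4*L (q(T, L) = 4*(10 - L) = 40 - 4*L)
q(-(1 + W(-1)), -7)*91 - 92 = (40 - 4*(-7))*91 - 92 = (40 + 28)*91 - 92 = 68*91 - 92 = 6188 - 92 = 6096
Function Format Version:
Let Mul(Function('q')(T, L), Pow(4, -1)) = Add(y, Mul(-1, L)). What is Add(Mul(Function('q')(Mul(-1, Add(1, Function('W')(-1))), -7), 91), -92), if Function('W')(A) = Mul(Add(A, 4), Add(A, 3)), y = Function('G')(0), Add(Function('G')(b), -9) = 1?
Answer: 6096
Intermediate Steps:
Function('G')(b) = 10 (Function('G')(b) = Add(9, 1) = 10)
y = 10
Function('W')(A) = Mul(Add(3, A), Add(4, A)) (Function('W')(A) = Mul(Add(4, A), Add(3, A)) = Mul(Add(3, A), Add(4, A)))
Function('q')(T, L) = Add(40, Mul(-4, L)) (Function('q')(T, L) = Mul(4, Add(10, Mul(-1, L))) = Add(40, Mul(-4, L)))
Add(Mul(Function('q')(Mul(-1, Add(1, Function('W')(-1))), -7), 91), -92) = Add(Mul(Add(40, Mul(-4, -7)), 91), -92) = Add(Mul(Add(40, 28), 91), -92) = Add(Mul(68, 91), -92) = Add(6188, -92) = 6096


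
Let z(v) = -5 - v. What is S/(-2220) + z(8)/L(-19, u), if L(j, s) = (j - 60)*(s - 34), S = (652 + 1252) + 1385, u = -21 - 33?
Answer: -5723497/3858360 ≈ -1.4834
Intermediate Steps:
u = -54
S = 3289 (S = 1904 + 1385 = 3289)
L(j, s) = (-60 + j)*(-34 + s)
S/(-2220) + z(8)/L(-19, u) = 3289/(-2220) + (-5 - 1*8)/(2040 - 60*(-54) - 34*(-19) - 19*(-54)) = 3289*(-1/2220) + (-5 - 8)/(2040 + 3240 + 646 + 1026) = -3289/2220 - 13/6952 = -5723497/3858360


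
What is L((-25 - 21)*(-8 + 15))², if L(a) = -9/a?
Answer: 81/103684 ≈ 0.00078122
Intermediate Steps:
L((-25 - 21)*(-8 + 15))² = (-9*1/((-25 - 21)*(-8 + 15)))² = (-9/((-46*7)))² = (-9/(-322))² = (-9*(-1/322))² = (9/322)² = 81/103684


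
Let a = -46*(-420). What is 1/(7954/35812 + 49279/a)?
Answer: 24710280/68516101 ≈ 0.36065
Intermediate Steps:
a = 19320
1/(7954/35812 + 49279/a) = 1/(7954/35812 + 49279/19320) = 1/(7954*(1/35812) + 49279*(1/19320)) = 1/(3977/17906 + 49279/19320) = 1/(68516101/24710280) = 24710280/68516101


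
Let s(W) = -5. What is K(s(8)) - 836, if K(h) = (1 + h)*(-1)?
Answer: -832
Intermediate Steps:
K(h) = -1 - h
K(s(8)) - 836 = (-1 - 1*(-5)) - 836 = (-1 + 5) - 836 = 4 - 836 = -832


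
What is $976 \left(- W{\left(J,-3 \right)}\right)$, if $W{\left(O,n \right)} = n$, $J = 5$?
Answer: $2928$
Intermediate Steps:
$976 \left(- W{\left(J,-3 \right)}\right) = 976 \left(\left(-1\right) \left(-3\right)\right) = 976 \cdot 3 = 2928$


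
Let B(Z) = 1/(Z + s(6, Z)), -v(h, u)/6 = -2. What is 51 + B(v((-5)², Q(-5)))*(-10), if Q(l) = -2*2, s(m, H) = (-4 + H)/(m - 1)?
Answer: 1709/34 ≈ 50.265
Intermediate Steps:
s(m, H) = (-4 + H)/(-1 + m)
Q(l) = -4
v(h, u) = 12 (v(h, u) = -6*(-2) = 12)
B(Z) = 1/(-⅘ + 6*Z/5) (B(Z) = 1/(Z + (-4 + Z)/(-1 + 6)) = 1/(Z + (-4 + Z)/5) = 1/(Z + (-⅘ + Z/5)) = 1/(-⅘ + 6*Z/5))
51 + B(v((-5)², Q(-5)))*(-10) = 51 + (5/(2*(-2 + 3*12)))*(-10) = 51 + (5/(2*(-2 + 36)))*(-10) = 51 + ((5/2)/34)*(-10) = 51 + ((5/2)*(1/34))*(-10) = 51 + (5/68)*(-10) = 51 - 25/34 = 1709/34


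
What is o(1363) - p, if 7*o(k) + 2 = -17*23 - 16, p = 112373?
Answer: -787020/7 ≈ -1.1243e+5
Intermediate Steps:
o(k) = -409/7 (o(k) = -2/7 + (-17*23 - 16)/7 = -2/7 + (-391 - 16)/7 = -2/7 + (⅐)*(-407) = -2/7 - 407/7 = -409/7)
o(1363) - p = -409/7 - 1*112373 = -409/7 - 112373 = -787020/7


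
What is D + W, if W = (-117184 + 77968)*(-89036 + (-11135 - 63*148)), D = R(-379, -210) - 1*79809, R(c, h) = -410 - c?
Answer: 4293876080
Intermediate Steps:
D = -79840 (D = (-410 - 1*(-379)) - 1*79809 = (-410 + 379) - 79809 = -31 - 79809 = -79840)
W = 4293955920 (W = -39216*(-89036 + (-11135 - 1*9324)) = -39216*(-89036 + (-11135 - 9324)) = -39216*(-89036 - 20459) = -39216*(-109495) = 4293955920)
D + W = -79840 + 4293955920 = 4293876080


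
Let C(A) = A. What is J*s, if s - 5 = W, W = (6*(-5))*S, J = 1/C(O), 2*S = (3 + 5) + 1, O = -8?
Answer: 65/4 ≈ 16.250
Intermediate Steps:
S = 9/2 (S = ((3 + 5) + 1)/2 = (8 + 1)/2 = (½)*9 = 9/2 ≈ 4.5000)
J = -⅛ (J = 1/(-8) = -⅛ ≈ -0.12500)
W = -135 (W = (6*(-5))*(9/2) = -30*9/2 = -135)
s = -130 (s = 5 - 135 = -130)
J*s = -⅛*(-130) = 65/4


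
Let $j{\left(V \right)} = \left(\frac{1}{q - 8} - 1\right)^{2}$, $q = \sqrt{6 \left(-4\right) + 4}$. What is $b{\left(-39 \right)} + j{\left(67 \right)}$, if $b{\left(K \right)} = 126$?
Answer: $\frac{4068 \sqrt{5} + 5605 i}{4 \left(8 \sqrt{5} + 11 i\right)} \approx 127.2 + 0.11662 i$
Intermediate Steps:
$q = 2 i \sqrt{5}$ ($q = \sqrt{-24 + 4} = \sqrt{-20} = 2 i \sqrt{5} \approx 4.4721 i$)
$j{\left(V \right)} = \left(-1 + \frac{1}{-8 + 2 i \sqrt{5}}\right)^{2}$ ($j{\left(V \right)} = \left(\frac{1}{2 i \sqrt{5} - 8} - 1\right)^{2} = \left(\frac{1}{-8 + 2 i \sqrt{5}} - 1\right)^{2} = \left(-1 + \frac{1}{-8 + 2 i \sqrt{5}}\right)^{2}$)
$b{\left(-39 \right)} + j{\left(67 \right)} = 126 + \frac{36 \sqrt{5} + 61 i}{4 \left(8 \sqrt{5} + 11 i\right)}$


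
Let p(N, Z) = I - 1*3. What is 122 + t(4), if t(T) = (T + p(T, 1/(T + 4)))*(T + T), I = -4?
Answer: 98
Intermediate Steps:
p(N, Z) = -7 (p(N, Z) = -4 - 1*3 = -4 - 3 = -7)
t(T) = 2*T*(-7 + T) (t(T) = (T - 7)*(T + T) = (-7 + T)*(2*T) = 2*T*(-7 + T))
122 + t(4) = 122 + 2*4*(-7 + 4) = 122 + 2*4*(-3) = 122 - 24 = 98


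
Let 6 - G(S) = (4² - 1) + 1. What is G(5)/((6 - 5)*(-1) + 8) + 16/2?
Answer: 46/7 ≈ 6.5714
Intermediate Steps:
G(S) = -10 (G(S) = 6 - ((4² - 1) + 1) = 6 - ((16 - 1) + 1) = 6 - (15 + 1) = 6 - 1*16 = 6 - 16 = -10)
G(5)/((6 - 5)*(-1) + 8) + 16/2 = -10/((6 - 5)*(-1) + 8) + 16/2 = -10/(1*(-1) + 8) + 16*(½) = -10/(-1 + 8) + 8 = -10/7 + 8 = 46/7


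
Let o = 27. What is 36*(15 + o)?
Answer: 1512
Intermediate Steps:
36*(15 + o) = 36*(15 + 27) = 36*42 = 1512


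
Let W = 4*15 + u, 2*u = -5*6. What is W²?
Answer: 2025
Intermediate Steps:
u = -15 (u = (-5*6)/2 = (½)*(-30) = -15)
W = 45 (W = 4*15 - 15 = 60 - 15 = 45)
W² = 45² = 2025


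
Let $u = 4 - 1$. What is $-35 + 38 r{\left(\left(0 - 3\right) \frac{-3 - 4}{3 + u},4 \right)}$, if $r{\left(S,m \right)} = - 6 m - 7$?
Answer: $-1213$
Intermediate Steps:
$u = 3$
$r{\left(S,m \right)} = -7 - 6 m$
$-35 + 38 r{\left(\left(0 - 3\right) \frac{-3 - 4}{3 + u},4 \right)} = -35 + 38 \left(-7 - 24\right) = -35 + 38 \left(-31\right) = -35 - 1178 = -1213$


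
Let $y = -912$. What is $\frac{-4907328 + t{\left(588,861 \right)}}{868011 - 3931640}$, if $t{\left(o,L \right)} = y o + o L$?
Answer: $\frac{4937316}{3063629} \approx 1.6116$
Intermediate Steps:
$t{\left(o,L \right)} = - 912 o + L o$ ($t{\left(o,L \right)} = - 912 o + o L = - 912 o + L o$)
$\frac{-4907328 + t{\left(588,861 \right)}}{868011 - 3931640} = \frac{-4907328 + 588 \left(-912 + 861\right)}{868011 - 3931640} = \frac{-4907328 + 588 \left(-51\right)}{-3063629} = \left(-4907328 - 29988\right) \left(- \frac{1}{3063629}\right) = \left(-4937316\right) \left(- \frac{1}{3063629}\right) = \frac{4937316}{3063629}$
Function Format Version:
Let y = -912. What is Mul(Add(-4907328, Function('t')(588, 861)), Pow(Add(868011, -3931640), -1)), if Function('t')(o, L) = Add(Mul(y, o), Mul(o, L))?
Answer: Rational(4937316, 3063629) ≈ 1.6116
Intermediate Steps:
Function('t')(o, L) = Add(Mul(-912, o), Mul(L, o)) (Function('t')(o, L) = Add(Mul(-912, o), Mul(o, L)) = Add(Mul(-912, o), Mul(L, o)))
Mul(Add(-4907328, Function('t')(588, 861)), Pow(Add(868011, -3931640), -1)) = Mul(Add(-4907328, Mul(588, Add(-912, 861))), Pow(Add(868011, -3931640), -1)) = Mul(Add(-4907328, Mul(588, -51)), Pow(-3063629, -1)) = Mul(Add(-4907328, -29988), Rational(-1, 3063629)) = Mul(-4937316, Rational(-1, 3063629)) = Rational(4937316, 3063629)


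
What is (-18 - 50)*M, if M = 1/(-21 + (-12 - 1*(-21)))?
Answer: 17/3 ≈ 5.6667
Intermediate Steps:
M = -1/12 (M = 1/(-21 + (-12 + 21)) = 1/(-21 + 9) = 1/(-12) = -1/12 ≈ -0.083333)
(-18 - 50)*M = (-18 - 50)*(-1/12) = -68*(-1/12) = 17/3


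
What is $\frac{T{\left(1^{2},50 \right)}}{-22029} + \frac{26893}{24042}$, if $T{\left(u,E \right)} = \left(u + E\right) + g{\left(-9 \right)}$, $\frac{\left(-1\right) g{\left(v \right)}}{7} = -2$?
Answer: $\frac{65651463}{58846802} \approx 1.1156$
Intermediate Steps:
$g{\left(v \right)} = 14$ ($g{\left(v \right)} = \left(-7\right) \left(-2\right) = 14$)
$T{\left(u,E \right)} = 14 + E + u$ ($T{\left(u,E \right)} = \left(u + E\right) + 14 = \left(E + u\right) + 14 = 14 + E + u$)
$\frac{T{\left(1^{2},50 \right)}}{-22029} + \frac{26893}{24042} = \frac{14 + 50 + 1^{2}}{-22029} + \frac{26893}{24042} = \left(14 + 50 + 1\right) \left(- \frac{1}{22029}\right) + 26893 \cdot \frac{1}{24042} = 65 \left(- \frac{1}{22029}\right) + \frac{26893}{24042} = - \frac{65}{22029} + \frac{26893}{24042} = \frac{65651463}{58846802}$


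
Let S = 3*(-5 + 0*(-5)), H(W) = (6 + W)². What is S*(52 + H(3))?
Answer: -1995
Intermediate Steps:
S = -15 (S = 3*(-5 + 0) = 3*(-5) = -15)
S*(52 + H(3)) = -15*(52 + (6 + 3)²) = -15*(52 + 9²) = -15*(52 + 81) = -15*133 = -1995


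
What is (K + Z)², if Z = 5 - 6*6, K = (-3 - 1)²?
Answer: 225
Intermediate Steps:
K = 16 (K = (-4)² = 16)
Z = -31 (Z = 5 - 36 = -31)
(K + Z)² = (16 - 31)² = (-15)² = 225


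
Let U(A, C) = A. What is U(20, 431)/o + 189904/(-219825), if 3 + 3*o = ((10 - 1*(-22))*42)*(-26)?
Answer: -738862732/853580475 ≈ -0.86560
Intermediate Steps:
o = -11649 (o = -1 + (((10 - 1*(-22))*42)*(-26))/3 = -1 + (((10 + 22)*42)*(-26))/3 = -1 + ((32*42)*(-26))/3 = -1 + (1344*(-26))/3 = -1 + (⅓)*(-34944) = -1 - 11648 = -11649)
U(20, 431)/o + 189904/(-219825) = 20/(-11649) + 189904/(-219825) = 20*(-1/11649) + 189904*(-1/219825) = -20/11649 - 189904/219825 = -738862732/853580475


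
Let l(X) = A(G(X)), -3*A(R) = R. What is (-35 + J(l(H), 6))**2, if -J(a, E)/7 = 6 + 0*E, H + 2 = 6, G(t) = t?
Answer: 5929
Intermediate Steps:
A(R) = -R/3
H = 4 (H = -2 + 6 = 4)
l(X) = -X/3
J(a, E) = -42 (J(a, E) = -7*(6 + 0*E) = -7*(6 + 0) = -7*6 = -42)
(-35 + J(l(H), 6))**2 = (-35 - 42)**2 = (-77)**2 = 5929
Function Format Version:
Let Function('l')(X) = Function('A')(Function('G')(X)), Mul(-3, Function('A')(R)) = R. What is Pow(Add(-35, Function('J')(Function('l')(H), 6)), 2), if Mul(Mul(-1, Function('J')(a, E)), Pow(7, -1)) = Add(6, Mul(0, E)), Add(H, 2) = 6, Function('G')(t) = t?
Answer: 5929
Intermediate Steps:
Function('A')(R) = Mul(Rational(-1, 3), R)
H = 4 (H = Add(-2, 6) = 4)
Function('l')(X) = Mul(Rational(-1, 3), X)
Function('J')(a, E) = -42 (Function('J')(a, E) = Mul(-7, Add(6, Mul(0, E))) = Mul(-7, Add(6, 0)) = Mul(-7, 6) = -42)
Pow(Add(-35, Function('J')(Function('l')(H), 6)), 2) = Pow(Add(-35, -42), 2) = Pow(-77, 2) = 5929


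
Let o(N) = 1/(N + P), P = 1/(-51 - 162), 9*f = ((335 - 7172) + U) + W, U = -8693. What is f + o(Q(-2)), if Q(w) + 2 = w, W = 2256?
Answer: -11324639/7677 ≈ -1475.1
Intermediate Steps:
Q(w) = -2 + w
f = -13274/9 (f = (((335 - 7172) - 8693) + 2256)/9 = ((-6837 - 8693) + 2256)/9 = (-15530 + 2256)/9 = (⅑)*(-13274) = -13274/9 ≈ -1474.9)
P = -1/213 (P = 1/(-213) = -1/213 ≈ -0.0046948)
o(N) = 1/(-1/213 + N) (o(N) = 1/(N - 1/213) = 1/(-1/213 + N))
f + o(Q(-2)) = -13274/9 + 213/(-1 + 213*(-2 - 2)) = -13274/9 + 213/(-1 + 213*(-4)) = -13274/9 + 213/(-1 - 852) = -13274/9 + 213/(-853) = -13274/9 + 213*(-1/853) = -13274/9 - 213/853 = -11324639/7677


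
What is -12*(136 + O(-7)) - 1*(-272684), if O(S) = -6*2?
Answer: 271196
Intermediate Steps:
O(S) = -12
-12*(136 + O(-7)) - 1*(-272684) = -12*(136 - 12) - 1*(-272684) = -12*124 + 272684 = -1488 + 272684 = 271196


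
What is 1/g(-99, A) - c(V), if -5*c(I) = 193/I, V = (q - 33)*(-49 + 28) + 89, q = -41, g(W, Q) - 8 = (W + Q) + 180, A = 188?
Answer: 61676/2275555 ≈ 0.027104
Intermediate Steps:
g(W, Q) = 188 + Q + W (g(W, Q) = 8 + ((W + Q) + 180) = 8 + ((Q + W) + 180) = 8 + (180 + Q + W) = 188 + Q + W)
V = 1643 (V = (-41 - 33)*(-49 + 28) + 89 = -74*(-21) + 89 = 1554 + 89 = 1643)
c(I) = -193/(5*I)
1/g(-99, A) - c(V) = 1/(188 + 188 - 99) - (-193)/(5*1643) = 1/277 - (-193)/(5*1643) = 1/277 - 1*(-193/8215) = 1/277 + 193/8215 = 61676/2275555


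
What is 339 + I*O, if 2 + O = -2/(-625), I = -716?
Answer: 1105443/625 ≈ 1768.7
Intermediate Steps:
O = -1248/625 (O = -2 - 2/(-625) = -2 - 2*(-1/625) = -2 + 2/625 = -1248/625 ≈ -1.9968)
339 + I*O = 339 - 716*(-1248/625) = 339 + 893568/625 = 1105443/625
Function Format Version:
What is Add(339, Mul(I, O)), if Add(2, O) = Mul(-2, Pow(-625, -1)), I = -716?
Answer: Rational(1105443, 625) ≈ 1768.7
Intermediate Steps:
O = Rational(-1248, 625) (O = Add(-2, Mul(-2, Pow(-625, -1))) = Add(-2, Mul(-2, Rational(-1, 625))) = Add(-2, Rational(2, 625)) = Rational(-1248, 625) ≈ -1.9968)
Add(339, Mul(I, O)) = Add(339, Mul(-716, Rational(-1248, 625))) = Add(339, Rational(893568, 625)) = Rational(1105443, 625)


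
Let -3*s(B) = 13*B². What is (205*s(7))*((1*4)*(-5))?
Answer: 2611700/3 ≈ 8.7057e+5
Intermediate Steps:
s(B) = -13*B²/3
(205*s(7))*((1*4)*(-5)) = (205*(-13/3*7²))*((1*4)*(-5)) = (205*(-13/3*49))*(4*(-5)) = (205*(-637/3))*(-20) = -130585/3*(-20) = 2611700/3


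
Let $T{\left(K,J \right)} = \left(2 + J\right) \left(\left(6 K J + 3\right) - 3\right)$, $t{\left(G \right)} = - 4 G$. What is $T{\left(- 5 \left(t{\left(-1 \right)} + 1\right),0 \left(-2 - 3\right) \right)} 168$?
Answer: $0$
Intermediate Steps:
$T{\left(K,J \right)} = 6 J K \left(2 + J\right)$ ($T{\left(K,J \right)} = \left(2 + J\right) \left(\left(6 J K + 3\right) - 3\right) = \left(2 + J\right) \left(\left(3 + 6 J K\right) - 3\right) = \left(2 + J\right) 6 J K = 6 J K \left(2 + J\right)$)
$T{\left(- 5 \left(t{\left(-1 \right)} + 1\right),0 \left(-2 - 3\right) \right)} 168 = 6 \cdot 0 \left(-2 - 3\right) \left(- 5 \left(\left(-4\right) \left(-1\right) + 1\right)\right) \left(2 + 0 \left(-2 - 3\right)\right) 168 = 6 \cdot 0 \left(-5\right) \left(- 5 \left(4 + 1\right)\right) \left(2 + 0 \left(-5\right)\right) 168 = 6 \cdot 0 \left(\left(-5\right) 5\right) \left(2 + 0\right) 168 = 6 \cdot 0 \left(-25\right) 2 \cdot 168 = 0 \cdot 168 = 0$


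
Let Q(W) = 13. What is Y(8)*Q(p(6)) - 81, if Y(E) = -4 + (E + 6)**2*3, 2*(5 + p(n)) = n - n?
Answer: 7511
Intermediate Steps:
p(n) = -5 (p(n) = -5 + (n - n)/2 = -5 + (1/2)*0 = -5 + 0 = -5)
Y(E) = -4 + 3*(6 + E)**2 (Y(E) = -4 + (6 + E)**2*3 = -4 + 3*(6 + E)**2)
Y(8)*Q(p(6)) - 81 = (-4 + 3*(6 + 8)**2)*13 - 81 = (-4 + 3*14**2)*13 - 81 = (-4 + 3*196)*13 - 81 = (-4 + 588)*13 - 81 = 584*13 - 81 = 7592 - 81 = 7511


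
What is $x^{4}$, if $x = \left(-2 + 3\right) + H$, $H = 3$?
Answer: $256$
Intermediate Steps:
$x = 4$ ($x = \left(-2 + 3\right) + 3 = 1 + 3 = 4$)
$x^{4} = 4^{4} = 256$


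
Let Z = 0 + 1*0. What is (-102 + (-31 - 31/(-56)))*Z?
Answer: 0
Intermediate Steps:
Z = 0 (Z = 0 + 0 = 0)
(-102 + (-31 - 31/(-56)))*Z = (-102 + (-31 - 31/(-56)))*0 = (-102 + (-31 - 31*(-1)/56))*0 = (-102 + (-31 - 1*(-31/56)))*0 = (-102 + (-31 + 31/56))*0 = (-102 - 1705/56)*0 = -7417/56*0 = 0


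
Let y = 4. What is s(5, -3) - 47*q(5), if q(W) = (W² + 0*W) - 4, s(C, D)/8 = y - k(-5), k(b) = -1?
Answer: -947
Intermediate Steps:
s(C, D) = 40 (s(C, D) = 8*(4 - 1*(-1)) = 8*(4 + 1) = 8*5 = 40)
q(W) = -4 + W² (q(W) = (W² + 0) - 4 = W² - 4 = -4 + W²)
s(5, -3) - 47*q(5) = 40 - 47*(-4 + 5²) = 40 - 47*(-4 + 25) = 40 - 47*21 = 40 - 987 = -947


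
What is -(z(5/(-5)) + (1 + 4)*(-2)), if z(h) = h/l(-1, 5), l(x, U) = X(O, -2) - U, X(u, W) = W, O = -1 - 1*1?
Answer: 69/7 ≈ 9.8571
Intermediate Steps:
O = -2 (O = -1 - 1 = -2)
l(x, U) = -2 - U
z(h) = -h/7 (z(h) = h/(-2 - 1*5) = h/(-2 - 5) = h/(-7) = h*(-⅐) = -h/7)
-(z(5/(-5)) + (1 + 4)*(-2)) = -(-5/(7*(-5)) + (1 + 4)*(-2)) = -(-5*(-1)/(7*5) + 5*(-2)) = -(-⅐*(-1) - 10) = -(⅐ - 10) = -1*(-69/7) = 69/7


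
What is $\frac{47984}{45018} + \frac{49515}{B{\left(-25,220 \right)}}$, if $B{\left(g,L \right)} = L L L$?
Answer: $\frac{51316269827}{47935166400} \approx 1.0705$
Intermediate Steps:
$B{\left(g,L \right)} = L^{3}$ ($B{\left(g,L \right)} = L^{2} L = L^{3}$)
$\frac{47984}{45018} + \frac{49515}{B{\left(-25,220 \right)}} = \frac{47984}{45018} + \frac{49515}{220^{3}} = 47984 \cdot \frac{1}{45018} + \frac{49515}{10648000} = \frac{23992}{22509} + 49515 \cdot \frac{1}{10648000} = \frac{23992}{22509} + \frac{9903}{2129600} = \frac{51316269827}{47935166400}$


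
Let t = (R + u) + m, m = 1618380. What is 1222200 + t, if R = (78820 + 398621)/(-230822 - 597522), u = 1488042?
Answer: 3585587584527/828344 ≈ 4.3286e+6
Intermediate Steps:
R = -477441/828344 (R = 477441/(-828344) = 477441*(-1/828344) = -477441/828344 ≈ -0.57638)
t = 2573185547727/828344 (t = (-477441/828344 + 1488042) + 1618380 = 1232610185007/828344 + 1618380 = 2573185547727/828344 ≈ 3.1064e+6)
1222200 + t = 1222200 + 2573185547727/828344 = 3585587584527/828344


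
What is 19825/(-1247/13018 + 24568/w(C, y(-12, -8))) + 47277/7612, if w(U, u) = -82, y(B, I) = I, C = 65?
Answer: -72982651402997/1217647787268 ≈ -59.937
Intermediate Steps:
19825/(-1247/13018 + 24568/w(C, y(-12, -8))) + 47277/7612 = 19825/(-1247/13018 + 24568/(-82)) + 47277/7612 = 19825/(-1247*1/13018 + 24568*(-1/82)) + 47277*(1/7612) = 19825/(-1247/13018 - 12284/41) + 47277/7612 = 19825/(-159964239/533738) + 47277/7612 = 19825*(-533738/159964239) + 47277/7612 = -10581355850/159964239 + 47277/7612 = -72982651402997/1217647787268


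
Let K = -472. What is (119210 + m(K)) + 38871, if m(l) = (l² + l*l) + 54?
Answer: 603703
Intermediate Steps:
m(l) = 54 + 2*l² (m(l) = (l² + l²) + 54 = 2*l² + 54 = 54 + 2*l²)
(119210 + m(K)) + 38871 = (119210 + (54 + 2*(-472)²)) + 38871 = (119210 + (54 + 2*222784)) + 38871 = (119210 + (54 + 445568)) + 38871 = (119210 + 445622) + 38871 = 564832 + 38871 = 603703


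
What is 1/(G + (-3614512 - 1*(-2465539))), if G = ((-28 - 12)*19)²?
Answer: -1/571373 ≈ -1.7502e-6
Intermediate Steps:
G = 577600 (G = (-40*19)² = (-760)² = 577600)
1/(G + (-3614512 - 1*(-2465539))) = 1/(577600 + (-3614512 - 1*(-2465539))) = 1/(577600 + (-3614512 + 2465539)) = 1/(577600 - 1148973) = 1/(-571373) = -1/571373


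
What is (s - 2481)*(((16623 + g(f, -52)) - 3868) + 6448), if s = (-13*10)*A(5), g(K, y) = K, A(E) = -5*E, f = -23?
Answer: 14749420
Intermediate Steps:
s = 3250 (s = (-13*10)*(-5*5) = -130*(-25) = 3250)
(s - 2481)*(((16623 + g(f, -52)) - 3868) + 6448) = (3250 - 2481)*(((16623 - 23) - 3868) + 6448) = 769*((16600 - 3868) + 6448) = 769*(12732 + 6448) = 769*19180 = 14749420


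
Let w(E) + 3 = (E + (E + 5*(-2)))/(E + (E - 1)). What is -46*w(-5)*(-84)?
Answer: -50232/11 ≈ -4566.5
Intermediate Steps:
w(E) = -3 + (-10 + 2*E)/(-1 + 2*E) (w(E) = -3 + (E + (E + 5*(-2)))/(E + (E - 1)) = -3 + (E + (E - 10))/(E + (-1 + E)) = -3 + (E + (-10 + E))/(-1 + 2*E) = -3 + (-10 + 2*E)/(-1 + 2*E))
-46*w(-5)*(-84) = -46*(-7 - 4*(-5))/(-1 + 2*(-5))*(-84) = -46*(-7 + 20)/(-1 - 10)*(-84) = -46*13/(-11)*(-84) = -(-46)*13/11*(-84) = -46*(-13/11)*(-84) = (598/11)*(-84) = -50232/11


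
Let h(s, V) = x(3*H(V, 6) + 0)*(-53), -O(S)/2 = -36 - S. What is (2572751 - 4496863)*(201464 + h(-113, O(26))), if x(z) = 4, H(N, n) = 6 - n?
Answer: -387231388224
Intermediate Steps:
O(S) = 72 + 2*S (O(S) = -2*(-36 - S) = 72 + 2*S)
h(s, V) = -212 (h(s, V) = 4*(-53) = -212)
(2572751 - 4496863)*(201464 + h(-113, O(26))) = (2572751 - 4496863)*(201464 - 212) = -1924112*201252 = -387231388224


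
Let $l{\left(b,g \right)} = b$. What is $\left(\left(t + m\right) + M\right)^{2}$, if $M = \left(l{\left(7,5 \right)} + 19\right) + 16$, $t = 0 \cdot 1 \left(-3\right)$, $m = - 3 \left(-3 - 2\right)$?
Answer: $3249$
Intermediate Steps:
$m = 15$ ($m = \left(-3\right) \left(-5\right) = 15$)
$t = 0$ ($t = 0 \left(-3\right) = 0$)
$M = 42$ ($M = \left(7 + 19\right) + 16 = 26 + 16 = 42$)
$\left(\left(t + m\right) + M\right)^{2} = \left(\left(0 + 15\right) + 42\right)^{2} = \left(15 + 42\right)^{2} = 57^{2} = 3249$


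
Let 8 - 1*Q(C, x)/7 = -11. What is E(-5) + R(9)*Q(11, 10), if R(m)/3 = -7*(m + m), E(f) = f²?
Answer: -50249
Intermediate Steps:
Q(C, x) = 133 (Q(C, x) = 56 - 7*(-11) = 56 + 77 = 133)
R(m) = -42*m (R(m) = 3*(-7*(m + m)) = 3*(-14*m) = -42*m)
E(-5) + R(9)*Q(11, 10) = (-5)² - 42*9*133 = 25 - 378*133 = 25 - 50274 = -50249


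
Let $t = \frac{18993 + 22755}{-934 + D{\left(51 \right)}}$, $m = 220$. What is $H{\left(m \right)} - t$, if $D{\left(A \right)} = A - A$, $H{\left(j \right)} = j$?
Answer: $\frac{123614}{467} \approx 264.7$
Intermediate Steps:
$D{\left(A \right)} = 0$
$t = - \frac{20874}{467}$ ($t = \frac{18993 + 22755}{-934 + 0} = \frac{41748}{-934} = 41748 \left(- \frac{1}{934}\right) = - \frac{20874}{467} \approx -44.698$)
$H{\left(m \right)} - t = 220 - - \frac{20874}{467} = 220 + \frac{20874}{467} = \frac{123614}{467}$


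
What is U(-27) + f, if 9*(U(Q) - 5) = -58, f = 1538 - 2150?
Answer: -5521/9 ≈ -613.44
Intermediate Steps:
f = -612
U(Q) = -13/9 (U(Q) = 5 + (⅑)*(-58) = 5 - 58/9 = -13/9)
U(-27) + f = -13/9 - 612 = -5521/9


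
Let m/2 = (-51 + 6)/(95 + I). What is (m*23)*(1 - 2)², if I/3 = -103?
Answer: 1035/107 ≈ 9.6729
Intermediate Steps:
I = -309 (I = 3*(-103) = -309)
m = 45/107 (m = 2*((-51 + 6)/(95 - 309)) = 2*(-45/(-214)) = 2*(-45*(-1/214)) = 2*(45/214) = 45/107 ≈ 0.42056)
(m*23)*(1 - 2)² = ((45/107)*23)*(1 - 2)² = (1035/107)*(-1)² = (1035/107)*1 = 1035/107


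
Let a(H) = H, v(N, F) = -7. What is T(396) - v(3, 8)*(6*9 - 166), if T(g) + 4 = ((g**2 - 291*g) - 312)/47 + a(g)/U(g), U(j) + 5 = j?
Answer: 1673324/18377 ≈ 91.055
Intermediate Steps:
U(j) = -5 + j
T(g) = -500/47 - 291*g/47 + g**2/47 + g/(-5 + g) (T(g) = -4 + (((g**2 - 291*g) - 312)/47 + g/(-5 + g)) = -4 + ((-312 + g**2 - 291*g)*(1/47) + g/(-5 + g)) = -4 + ((-312/47 - 291*g/47 + g**2/47) + g/(-5 + g)) = -4 + (-312/47 - 291*g/47 + g**2/47 + g/(-5 + g)) = -500/47 - 291*g/47 + g**2/47 + g/(-5 + g))
T(396) - v(3, 8)*(6*9 - 166) = (2500 + 396**3 - 296*396**2 + 1002*396)/(47*(-5 + 396)) - (-7)*(6*9 - 166) = (1/47)*(2500 + 62099136 - 296*156816 + 396792)/391 - (-7)*(54 - 166) = (1/47)*(1/391)*(2500 + 62099136 - 46417536 + 396792) - (-7)*(-112) = (1/47)*(1/391)*16080892 - 1*784 = 16080892/18377 - 784 = 1673324/18377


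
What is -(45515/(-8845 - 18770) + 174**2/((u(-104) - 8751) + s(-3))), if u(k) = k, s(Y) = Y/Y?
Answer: 123906155/24450321 ≈ 5.0677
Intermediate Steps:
s(Y) = 1
-(45515/(-8845 - 18770) + 174**2/((u(-104) - 8751) + s(-3))) = -(45515/(-8845 - 18770) + 174**2/((-104 - 8751) + 1)) = -(45515/(-27615) + 30276/(-8855 + 1)) = -(45515*(-1/27615) + 30276/(-8854)) = -(-9103/5523 + 30276*(-1/8854)) = -(-9103/5523 - 15138/4427) = -1*(-123906155/24450321) = 123906155/24450321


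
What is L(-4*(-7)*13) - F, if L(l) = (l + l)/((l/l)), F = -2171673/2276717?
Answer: 1659621649/2276717 ≈ 728.95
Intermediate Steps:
F = -2171673/2276717 (F = -2171673*1/2276717 = -2171673/2276717 ≈ -0.95386)
L(l) = 2*l (L(l) = (2*l)/1 = (2*l)*1 = 2*l)
L(-4*(-7)*13) - F = 2*(-4*(-7)*13) - 1*(-2171673/2276717) = 2*(28*13) + 2171673/2276717 = 2*364 + 2171673/2276717 = 728 + 2171673/2276717 = 1659621649/2276717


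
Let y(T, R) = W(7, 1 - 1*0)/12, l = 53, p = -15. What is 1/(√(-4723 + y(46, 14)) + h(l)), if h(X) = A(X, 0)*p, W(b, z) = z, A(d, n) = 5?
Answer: -36/4967 - 2*I*√6801/24835 ≈ -0.0072478 - 0.0066413*I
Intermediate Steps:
y(T, R) = 1/12 (y(T, R) = (1 - 1*0)/12 = (1 + 0)*(1/12) = 1*(1/12) = 1/12)
h(X) = -75 (h(X) = 5*(-15) = -75)
1/(√(-4723 + y(46, 14)) + h(l)) = 1/(√(-4723 + 1/12) - 75) = 1/(√(-56675/12) - 75) = 1/(5*I*√6801/6 - 75) = 1/(-75 + 5*I*√6801/6)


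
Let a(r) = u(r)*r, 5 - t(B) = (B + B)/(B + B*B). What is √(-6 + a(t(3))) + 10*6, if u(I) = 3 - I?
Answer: 60 + I*√51/2 ≈ 60.0 + 3.5707*I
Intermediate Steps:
t(B) = 5 - 2*B/(B + B²) (t(B) = 5 - (B + B)/(B + B*B) = 5 - 2*B/(B + B²))
a(r) = r*(3 - r) (a(r) = (3 - r)*r = r*(3 - r))
√(-6 + a(t(3))) + 10*6 = √(-6 + ((3 + 5*3)/(1 + 3))*(3 - (3 + 5*3)/(1 + 3))) + 10*6 = √(-6 + ((3 + 15)/4)*(3 - (3 + 15)/4)) + 60 = √(-6 + ((¼)*18)*(3 - 18/4)) + 60 = √(-6 + 9*(3 - 1*9/2)/2) + 60 = √(-6 + 9*(3 - 9/2)/2) + 60 = √(-6 + (9/2)*(-3/2)) + 60 = √(-6 - 27/4) + 60 = √(-51/4) + 60 = I*√51/2 + 60 = 60 + I*√51/2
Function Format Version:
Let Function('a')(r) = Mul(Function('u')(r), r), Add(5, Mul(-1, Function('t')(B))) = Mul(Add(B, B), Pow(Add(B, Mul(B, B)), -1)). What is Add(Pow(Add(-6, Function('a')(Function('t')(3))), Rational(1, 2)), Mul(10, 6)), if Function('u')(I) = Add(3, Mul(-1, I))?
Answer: Add(60, Mul(Rational(1, 2), I, Pow(51, Rational(1, 2)))) ≈ Add(60.000, Mul(3.5707, I))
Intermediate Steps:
Function('t')(B) = Add(5, Mul(-2, B, Pow(Add(B, Pow(B, 2)), -1))) (Function('t')(B) = Add(5, Mul(-1, Mul(Add(B, B), Pow(Add(B, Mul(B, B)), -1)))) = Add(5, Mul(-1, Mul(Mul(2, B), Pow(Add(B, Pow(B, 2)), -1)))) = Add(5, Mul(-1, Mul(2, B, Pow(Add(B, Pow(B, 2)), -1)))) = Add(5, Mul(-2, B, Pow(Add(B, Pow(B, 2)), -1))))
Function('a')(r) = Mul(r, Add(3, Mul(-1, r))) (Function('a')(r) = Mul(Add(3, Mul(-1, r)), r) = Mul(r, Add(3, Mul(-1, r))))
Add(Pow(Add(-6, Function('a')(Function('t')(3))), Rational(1, 2)), Mul(10, 6)) = Add(Pow(Add(-6, Mul(Mul(Pow(Add(1, 3), -1), Add(3, Mul(5, 3))), Add(3, Mul(-1, Mul(Pow(Add(1, 3), -1), Add(3, Mul(5, 3))))))), Rational(1, 2)), Mul(10, 6)) = Add(Pow(Add(-6, Mul(Mul(Pow(4, -1), Add(3, 15)), Add(3, Mul(-1, Mul(Pow(4, -1), Add(3, 15)))))), Rational(1, 2)), 60) = Add(Pow(Add(-6, Mul(Mul(Rational(1, 4), 18), Add(3, Mul(-1, Mul(Rational(1, 4), 18))))), Rational(1, 2)), 60) = Add(Pow(Add(-6, Mul(Rational(9, 2), Add(3, Mul(-1, Rational(9, 2))))), Rational(1, 2)), 60) = Add(Pow(Add(-6, Mul(Rational(9, 2), Add(3, Rational(-9, 2)))), Rational(1, 2)), 60) = Add(Pow(Add(-6, Mul(Rational(9, 2), Rational(-3, 2))), Rational(1, 2)), 60) = Add(Pow(Add(-6, Rational(-27, 4)), Rational(1, 2)), 60) = Add(Pow(Rational(-51, 4), Rational(1, 2)), 60) = Add(Mul(Rational(1, 2), I, Pow(51, Rational(1, 2))), 60) = Add(60, Mul(Rational(1, 2), I, Pow(51, Rational(1, 2))))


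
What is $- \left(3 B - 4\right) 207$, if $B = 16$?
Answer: $-9108$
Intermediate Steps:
$- \left(3 B - 4\right) 207 = - \left(3 \cdot 16 - 4\right) 207 = - \left(48 - 4\right) 207 = - 44 \cdot 207 = \left(-1\right) 9108 = -9108$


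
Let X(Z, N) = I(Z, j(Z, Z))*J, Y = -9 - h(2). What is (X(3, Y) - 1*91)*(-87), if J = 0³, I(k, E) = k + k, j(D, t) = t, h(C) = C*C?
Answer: 7917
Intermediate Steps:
h(C) = C²
I(k, E) = 2*k
J = 0
Y = -13 (Y = -9 - 1*2² = -9 - 1*4 = -9 - 4 = -13)
X(Z, N) = 0 (X(Z, N) = (2*Z)*0 = 0)
(X(3, Y) - 1*91)*(-87) = (0 - 1*91)*(-87) = (0 - 91)*(-87) = -91*(-87) = 7917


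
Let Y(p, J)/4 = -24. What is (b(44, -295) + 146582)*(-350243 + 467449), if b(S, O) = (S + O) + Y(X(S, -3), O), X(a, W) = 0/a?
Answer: 17139619410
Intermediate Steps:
X(a, W) = 0
Y(p, J) = -96 (Y(p, J) = 4*(-24) = -96)
b(S, O) = -96 + O + S (b(S, O) = (S + O) - 96 = (O + S) - 96 = -96 + O + S)
(b(44, -295) + 146582)*(-350243 + 467449) = ((-96 - 295 + 44) + 146582)*(-350243 + 467449) = (-347 + 146582)*117206 = 146235*117206 = 17139619410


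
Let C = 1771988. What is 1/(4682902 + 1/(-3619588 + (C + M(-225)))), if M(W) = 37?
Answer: 1847563/8651956467825 ≈ 2.1354e-7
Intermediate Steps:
1/(4682902 + 1/(-3619588 + (C + M(-225)))) = 1/(4682902 + 1/(-3619588 + (1771988 + 37))) = 1/(4682902 + 1/(-3619588 + 1772025)) = 1/(4682902 + 1/(-1847563)) = 1/(4682902 - 1/1847563) = 1/(8651956467825/1847563) = 1847563/8651956467825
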